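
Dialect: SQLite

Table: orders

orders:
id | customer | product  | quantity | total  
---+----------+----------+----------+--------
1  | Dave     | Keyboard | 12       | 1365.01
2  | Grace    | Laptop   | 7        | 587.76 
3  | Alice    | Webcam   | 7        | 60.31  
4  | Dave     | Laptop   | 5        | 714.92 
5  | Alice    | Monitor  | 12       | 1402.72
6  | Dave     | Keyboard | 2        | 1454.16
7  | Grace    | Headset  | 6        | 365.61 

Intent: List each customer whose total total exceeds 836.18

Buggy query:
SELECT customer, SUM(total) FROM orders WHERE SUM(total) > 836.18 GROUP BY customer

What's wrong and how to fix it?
Bug: SUM(total) is an aggregate, but WHERE filters rows before aggregation

Fix: Move the aggregate condition to a HAVING clause

Corrected query:
SELECT customer, SUM(total) FROM orders GROUP BY customer HAVING SUM(total) > 836.18

Result:
customer | SUM(total)
---------+-----------
Alice    | 1463.03   
Dave     | 3534.09   
Grace    | 953.37    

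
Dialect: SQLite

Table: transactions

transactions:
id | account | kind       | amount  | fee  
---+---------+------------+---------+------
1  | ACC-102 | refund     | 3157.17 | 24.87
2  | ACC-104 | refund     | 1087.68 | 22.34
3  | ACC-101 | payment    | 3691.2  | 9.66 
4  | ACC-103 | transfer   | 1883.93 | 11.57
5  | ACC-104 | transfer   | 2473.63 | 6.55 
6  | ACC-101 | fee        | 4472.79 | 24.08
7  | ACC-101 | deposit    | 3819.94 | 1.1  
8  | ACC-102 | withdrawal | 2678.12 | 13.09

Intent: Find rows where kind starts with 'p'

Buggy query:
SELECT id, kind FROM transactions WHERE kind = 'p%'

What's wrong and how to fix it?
Bug: '=' compares the literal string including the % character; pattern matching needs LIKE

Fix: Use LIKE for wildcard pattern matching

Corrected query:
SELECT id, kind FROM transactions WHERE kind LIKE 'p%'

Result:
id | kind   
---+--------
3  | payment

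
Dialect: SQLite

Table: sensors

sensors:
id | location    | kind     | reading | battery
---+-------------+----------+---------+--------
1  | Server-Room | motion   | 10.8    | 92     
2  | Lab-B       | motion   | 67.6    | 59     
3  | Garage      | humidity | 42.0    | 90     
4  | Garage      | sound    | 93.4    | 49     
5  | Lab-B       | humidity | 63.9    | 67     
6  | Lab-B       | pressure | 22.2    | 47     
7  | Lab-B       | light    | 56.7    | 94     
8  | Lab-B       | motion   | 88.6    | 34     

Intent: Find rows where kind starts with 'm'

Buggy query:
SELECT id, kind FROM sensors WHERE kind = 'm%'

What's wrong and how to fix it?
Bug: '=' compares the literal string including the % character; pattern matching needs LIKE

Fix: Replace '=' with LIKE so 'm%' is treated as a pattern

Corrected query:
SELECT id, kind FROM sensors WHERE kind LIKE 'm%'

Result:
id | kind  
---+-------
1  | motion
2  | motion
8  | motion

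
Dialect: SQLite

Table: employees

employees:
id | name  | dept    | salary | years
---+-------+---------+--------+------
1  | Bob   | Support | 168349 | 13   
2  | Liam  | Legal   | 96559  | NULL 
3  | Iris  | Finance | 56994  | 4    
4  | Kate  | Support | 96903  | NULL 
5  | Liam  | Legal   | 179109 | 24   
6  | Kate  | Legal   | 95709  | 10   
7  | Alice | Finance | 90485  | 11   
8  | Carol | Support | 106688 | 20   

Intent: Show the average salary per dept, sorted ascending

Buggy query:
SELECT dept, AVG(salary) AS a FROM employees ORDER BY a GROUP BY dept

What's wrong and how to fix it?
Bug: GROUP BY must precede ORDER BY

Fix: Move ORDER BY to the end, after GROUP BY

Corrected query:
SELECT dept, AVG(salary) AS a FROM employees GROUP BY dept ORDER BY a

Result:
dept    | a            
--------+--------------
Finance | 73739.5      
Legal   | 123792.333333
Support | 123980       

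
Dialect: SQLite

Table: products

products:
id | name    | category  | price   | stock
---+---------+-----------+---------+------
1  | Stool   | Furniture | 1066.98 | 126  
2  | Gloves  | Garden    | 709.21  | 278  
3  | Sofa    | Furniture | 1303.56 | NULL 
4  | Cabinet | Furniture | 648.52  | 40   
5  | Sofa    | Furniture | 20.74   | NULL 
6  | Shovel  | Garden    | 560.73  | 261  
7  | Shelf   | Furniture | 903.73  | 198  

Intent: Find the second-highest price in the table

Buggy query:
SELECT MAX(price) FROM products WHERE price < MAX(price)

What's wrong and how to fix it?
Bug: MAX(price) on the right of the comparison is an aggregate-in-WHERE error

Fix: Put the inner MAX in a scalar subquery

Corrected query:
SELECT MAX(price) FROM products WHERE price < (SELECT MAX(price) FROM products)

Result:
MAX(price)
----------
1066.98   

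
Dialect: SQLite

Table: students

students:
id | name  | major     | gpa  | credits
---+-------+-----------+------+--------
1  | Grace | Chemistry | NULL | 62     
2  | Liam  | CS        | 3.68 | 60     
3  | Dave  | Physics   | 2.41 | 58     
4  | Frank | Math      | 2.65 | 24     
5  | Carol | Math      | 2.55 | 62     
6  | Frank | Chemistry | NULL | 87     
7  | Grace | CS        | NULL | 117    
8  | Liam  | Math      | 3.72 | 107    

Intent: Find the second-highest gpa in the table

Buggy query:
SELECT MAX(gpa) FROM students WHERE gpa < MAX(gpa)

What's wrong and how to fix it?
Bug: MAX(gpa) on the right of the comparison is an aggregate-in-WHERE error

Fix: Put the inner MAX in a scalar subquery

Corrected query:
SELECT MAX(gpa) FROM students WHERE gpa < (SELECT MAX(gpa) FROM students)

Result:
MAX(gpa)
--------
3.68    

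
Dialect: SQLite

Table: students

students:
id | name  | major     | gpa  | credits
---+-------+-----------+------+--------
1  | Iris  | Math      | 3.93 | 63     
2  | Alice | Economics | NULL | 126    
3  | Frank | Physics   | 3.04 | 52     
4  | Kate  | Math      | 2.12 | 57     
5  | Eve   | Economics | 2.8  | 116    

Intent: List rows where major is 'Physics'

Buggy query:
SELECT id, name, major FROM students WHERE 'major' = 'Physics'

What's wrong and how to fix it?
Bug: Single quotes denote string literals in SQL; the column name is being compared as a constant string

Fix: Remove the quotes around the column name (or use double quotes for an identifier)

Corrected query:
SELECT id, name, major FROM students WHERE major = 'Physics'

Result:
id | name  | major  
---+-------+--------
3  | Frank | Physics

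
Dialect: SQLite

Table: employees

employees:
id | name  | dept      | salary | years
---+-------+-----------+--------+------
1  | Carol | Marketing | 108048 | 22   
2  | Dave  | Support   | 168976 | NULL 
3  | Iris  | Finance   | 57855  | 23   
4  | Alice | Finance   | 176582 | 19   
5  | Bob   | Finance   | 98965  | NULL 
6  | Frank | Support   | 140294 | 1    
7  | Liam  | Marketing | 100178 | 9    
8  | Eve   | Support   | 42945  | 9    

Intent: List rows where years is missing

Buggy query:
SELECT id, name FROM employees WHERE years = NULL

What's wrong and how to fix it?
Bug: '= NULL' is always unknown in SQL three-valued logic, so no rows match

Fix: Replace '= NULL' with 'IS NULL'

Corrected query:
SELECT id, name FROM employees WHERE years IS NULL

Result:
id | name
---+-----
2  | Dave
5  | Bob 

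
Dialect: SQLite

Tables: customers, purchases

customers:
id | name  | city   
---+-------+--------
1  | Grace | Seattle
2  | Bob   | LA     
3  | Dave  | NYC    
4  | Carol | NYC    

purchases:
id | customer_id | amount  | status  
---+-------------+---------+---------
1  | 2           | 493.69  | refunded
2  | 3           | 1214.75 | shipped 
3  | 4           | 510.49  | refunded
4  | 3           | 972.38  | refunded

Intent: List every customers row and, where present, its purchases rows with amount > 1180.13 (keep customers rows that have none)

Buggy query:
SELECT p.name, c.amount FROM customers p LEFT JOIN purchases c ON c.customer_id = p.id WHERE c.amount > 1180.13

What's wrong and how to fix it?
Bug: Filtering c.amount in WHERE discards the NULL rows produced by LEFT JOIN, turning it into an inner join

Fix: Put 'c.amount > 1180.13' in the JOIN's ON clause instead of WHERE

Corrected query:
SELECT p.name, c.amount FROM customers p LEFT JOIN purchases c ON c.customer_id = p.id AND c.amount > 1180.13

Result:
name  | amount 
------+--------
Grace | NULL   
Bob   | NULL   
Dave  | 1214.75
Carol | NULL   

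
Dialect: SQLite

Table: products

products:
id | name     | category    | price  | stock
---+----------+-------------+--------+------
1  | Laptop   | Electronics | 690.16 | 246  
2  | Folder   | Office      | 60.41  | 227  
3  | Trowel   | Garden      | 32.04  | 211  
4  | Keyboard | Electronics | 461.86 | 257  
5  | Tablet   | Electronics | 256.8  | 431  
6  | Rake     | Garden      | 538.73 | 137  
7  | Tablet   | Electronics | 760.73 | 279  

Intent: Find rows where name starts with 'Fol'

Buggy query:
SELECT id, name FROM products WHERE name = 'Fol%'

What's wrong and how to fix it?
Bug: Wildcards only work with LIKE; '=' treats '%' as a literal character

Fix: Use LIKE for wildcard pattern matching

Corrected query:
SELECT id, name FROM products WHERE name LIKE 'Fol%'

Result:
id | name  
---+-------
2  | Folder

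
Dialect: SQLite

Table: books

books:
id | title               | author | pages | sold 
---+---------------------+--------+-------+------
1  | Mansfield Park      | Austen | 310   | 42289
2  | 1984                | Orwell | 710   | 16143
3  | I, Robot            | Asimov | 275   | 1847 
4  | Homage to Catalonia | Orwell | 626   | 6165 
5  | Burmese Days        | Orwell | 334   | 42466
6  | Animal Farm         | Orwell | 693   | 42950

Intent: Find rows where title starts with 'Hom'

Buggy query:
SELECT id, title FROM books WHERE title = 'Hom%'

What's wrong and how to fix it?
Bug: '=' compares the literal string including the % character; pattern matching needs LIKE

Fix: Replace '=' with LIKE so 'Hom%' is treated as a pattern

Corrected query:
SELECT id, title FROM books WHERE title LIKE 'Hom%'

Result:
id | title              
---+--------------------
4  | Homage to Catalonia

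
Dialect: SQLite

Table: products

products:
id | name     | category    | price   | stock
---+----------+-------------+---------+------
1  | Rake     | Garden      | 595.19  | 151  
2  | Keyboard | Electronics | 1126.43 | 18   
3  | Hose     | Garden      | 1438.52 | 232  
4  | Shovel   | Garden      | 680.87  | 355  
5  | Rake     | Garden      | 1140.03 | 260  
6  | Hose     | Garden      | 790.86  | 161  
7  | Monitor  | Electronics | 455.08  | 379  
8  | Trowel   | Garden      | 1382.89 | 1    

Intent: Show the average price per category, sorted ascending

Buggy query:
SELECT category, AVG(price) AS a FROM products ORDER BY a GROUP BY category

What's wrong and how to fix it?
Bug: GROUP BY must precede ORDER BY

Fix: Reorder: SELECT … FROM … GROUP BY … ORDER BY …

Corrected query:
SELECT category, AVG(price) AS a FROM products GROUP BY category ORDER BY a

Result:
category    | a          
------------+------------
Electronics | 790.755    
Garden      | 1004.726667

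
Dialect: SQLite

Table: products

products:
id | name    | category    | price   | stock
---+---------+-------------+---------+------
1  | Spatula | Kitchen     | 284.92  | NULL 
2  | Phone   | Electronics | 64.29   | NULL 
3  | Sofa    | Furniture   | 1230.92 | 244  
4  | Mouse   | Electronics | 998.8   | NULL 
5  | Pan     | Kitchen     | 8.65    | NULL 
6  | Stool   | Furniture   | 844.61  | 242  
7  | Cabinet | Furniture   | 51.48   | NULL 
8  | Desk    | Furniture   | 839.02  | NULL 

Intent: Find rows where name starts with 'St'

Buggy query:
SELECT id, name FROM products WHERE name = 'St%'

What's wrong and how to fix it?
Bug: Wildcards only work with LIKE; '=' treats '%' as a literal character

Fix: Use LIKE for wildcard pattern matching

Corrected query:
SELECT id, name FROM products WHERE name LIKE 'St%'

Result:
id | name 
---+------
6  | Stool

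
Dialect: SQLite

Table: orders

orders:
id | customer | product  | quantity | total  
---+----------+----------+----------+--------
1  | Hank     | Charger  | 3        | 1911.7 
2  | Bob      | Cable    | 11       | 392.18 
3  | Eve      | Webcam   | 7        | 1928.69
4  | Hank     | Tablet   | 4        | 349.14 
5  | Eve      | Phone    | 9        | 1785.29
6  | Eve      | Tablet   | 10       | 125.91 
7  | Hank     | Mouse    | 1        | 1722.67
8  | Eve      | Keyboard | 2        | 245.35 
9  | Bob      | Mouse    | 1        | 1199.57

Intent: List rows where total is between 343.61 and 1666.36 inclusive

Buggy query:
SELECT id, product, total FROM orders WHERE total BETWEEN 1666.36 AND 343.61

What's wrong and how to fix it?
Bug: The bounds are reversed; BETWEEN a AND b requires a <= b to match anything

Fix: Swap the bounds so the smaller value comes first

Corrected query:
SELECT id, product, total FROM orders WHERE total BETWEEN 343.61 AND 1666.36

Result:
id | product | total  
---+---------+--------
2  | Cable   | 392.18 
4  | Tablet  | 349.14 
9  | Mouse   | 1199.57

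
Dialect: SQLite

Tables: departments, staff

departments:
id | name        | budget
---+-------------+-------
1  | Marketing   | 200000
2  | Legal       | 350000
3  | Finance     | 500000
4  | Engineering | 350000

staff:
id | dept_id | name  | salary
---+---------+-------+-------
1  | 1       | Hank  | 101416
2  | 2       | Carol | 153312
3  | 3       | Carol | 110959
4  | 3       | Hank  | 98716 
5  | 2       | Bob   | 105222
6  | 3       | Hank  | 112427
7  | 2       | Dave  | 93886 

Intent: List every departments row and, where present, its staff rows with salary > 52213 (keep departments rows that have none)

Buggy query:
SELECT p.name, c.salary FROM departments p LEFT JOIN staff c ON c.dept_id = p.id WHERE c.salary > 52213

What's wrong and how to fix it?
Bug: Filtering c.salary in WHERE discards the NULL rows produced by LEFT JOIN, turning it into an inner join

Fix: Put 'c.salary > 52213' in the JOIN's ON clause instead of WHERE

Corrected query:
SELECT p.name, c.salary FROM departments p LEFT JOIN staff c ON c.dept_id = p.id AND c.salary > 52213

Result:
name        | salary
------------+-------
Marketing   | 101416
Legal       | 93886 
Legal       | 105222
Legal       | 153312
Finance     | 98716 
Finance     | 110959
Finance     | 112427
Engineering | NULL  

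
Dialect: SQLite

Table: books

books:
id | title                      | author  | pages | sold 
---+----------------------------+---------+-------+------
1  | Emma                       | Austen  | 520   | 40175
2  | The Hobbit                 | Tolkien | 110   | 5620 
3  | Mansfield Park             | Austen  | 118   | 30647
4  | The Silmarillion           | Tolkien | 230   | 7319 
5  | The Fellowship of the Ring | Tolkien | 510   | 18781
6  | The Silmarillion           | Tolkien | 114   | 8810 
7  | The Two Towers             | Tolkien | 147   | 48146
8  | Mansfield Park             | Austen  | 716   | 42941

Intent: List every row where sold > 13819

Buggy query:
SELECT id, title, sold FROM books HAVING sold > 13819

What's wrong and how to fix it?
Bug: HAVING filters the output of aggregation, but this query has no GROUP BY and no aggregate functions, so SQLite rejects it (HAVING clause on a non-aggregate query); the condition here is per row

Fix: Replace HAVING with WHERE since the condition applies to individual rows

Corrected query:
SELECT id, title, sold FROM books WHERE sold > 13819

Result:
id | title                      | sold 
---+----------------------------+------
1  | Emma                       | 40175
3  | Mansfield Park             | 30647
5  | The Fellowship of the Ring | 18781
7  | The Two Towers             | 48146
8  | Mansfield Park             | 42941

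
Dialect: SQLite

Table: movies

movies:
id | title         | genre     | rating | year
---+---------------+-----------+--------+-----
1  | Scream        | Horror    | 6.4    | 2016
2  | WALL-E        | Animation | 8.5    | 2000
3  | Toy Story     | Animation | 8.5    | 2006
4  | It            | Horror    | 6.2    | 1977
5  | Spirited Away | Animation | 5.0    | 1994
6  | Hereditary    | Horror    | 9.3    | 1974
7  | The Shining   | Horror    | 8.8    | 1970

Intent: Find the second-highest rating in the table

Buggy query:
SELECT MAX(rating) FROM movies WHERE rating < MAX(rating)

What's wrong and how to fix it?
Bug: MAX(rating) on the right of the comparison is an aggregate-in-WHERE error

Fix: Put the inner MAX in a scalar subquery

Corrected query:
SELECT MAX(rating) FROM movies WHERE rating < (SELECT MAX(rating) FROM movies)

Result:
MAX(rating)
-----------
8.8        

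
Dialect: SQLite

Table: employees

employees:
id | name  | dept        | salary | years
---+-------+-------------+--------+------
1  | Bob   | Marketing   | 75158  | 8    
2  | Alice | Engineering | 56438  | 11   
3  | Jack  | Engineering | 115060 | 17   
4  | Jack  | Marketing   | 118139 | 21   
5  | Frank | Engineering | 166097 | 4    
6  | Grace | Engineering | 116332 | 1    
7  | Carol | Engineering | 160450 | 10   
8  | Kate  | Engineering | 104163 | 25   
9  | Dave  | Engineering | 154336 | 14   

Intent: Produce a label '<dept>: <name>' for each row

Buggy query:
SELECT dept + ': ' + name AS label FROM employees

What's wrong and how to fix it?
Bug: '+' is numeric addition; on text columns SQLite converts them to 0 instead of concatenating

Fix: Use the || operator for string concatenation

Corrected query:
SELECT dept || ': ' || name AS label FROM employees

Result:
label             
------------------
Marketing: Bob    
Engineering: Alice
Engineering: Jack 
Marketing: Jack   
Engineering: Frank
Engineering: Grace
Engineering: Carol
Engineering: Kate 
Engineering: Dave 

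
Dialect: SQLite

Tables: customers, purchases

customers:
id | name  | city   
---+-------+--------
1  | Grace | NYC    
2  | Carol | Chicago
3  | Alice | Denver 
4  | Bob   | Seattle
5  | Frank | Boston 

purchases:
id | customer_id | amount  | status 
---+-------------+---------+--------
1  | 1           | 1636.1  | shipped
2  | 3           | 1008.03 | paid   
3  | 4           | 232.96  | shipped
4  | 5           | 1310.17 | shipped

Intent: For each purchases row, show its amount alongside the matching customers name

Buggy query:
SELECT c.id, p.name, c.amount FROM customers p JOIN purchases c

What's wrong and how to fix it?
Bug: Missing join condition: each purchases row is matched to all customers rows instead of just its own

Fix: Add ON c.customer_id = p.id to the JOIN

Corrected query:
SELECT c.id, p.name, c.amount FROM customers p JOIN purchases c ON c.customer_id = p.id

Result:
id | name  | amount 
---+-------+--------
1  | Grace | 1636.1 
2  | Alice | 1008.03
3  | Bob   | 232.96 
4  | Frank | 1310.17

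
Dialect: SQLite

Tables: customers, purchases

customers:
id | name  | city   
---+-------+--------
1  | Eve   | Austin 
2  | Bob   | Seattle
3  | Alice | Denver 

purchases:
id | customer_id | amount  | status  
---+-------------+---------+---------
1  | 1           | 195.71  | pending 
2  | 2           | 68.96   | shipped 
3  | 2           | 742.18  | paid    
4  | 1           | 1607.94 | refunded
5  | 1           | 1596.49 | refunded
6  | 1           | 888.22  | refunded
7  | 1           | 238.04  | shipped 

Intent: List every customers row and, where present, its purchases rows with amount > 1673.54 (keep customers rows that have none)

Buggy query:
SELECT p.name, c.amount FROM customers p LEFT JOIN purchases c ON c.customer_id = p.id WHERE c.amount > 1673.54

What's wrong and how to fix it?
Bug: A WHERE condition on the right-hand table after LEFT JOIN drops unmatched parents

Fix: Move the right-table condition into the ON clause so unmatched parents are kept

Corrected query:
SELECT p.name, c.amount FROM customers p LEFT JOIN purchases c ON c.customer_id = p.id AND c.amount > 1673.54

Result:
name  | amount
------+-------
Eve   | NULL  
Bob   | NULL  
Alice | NULL  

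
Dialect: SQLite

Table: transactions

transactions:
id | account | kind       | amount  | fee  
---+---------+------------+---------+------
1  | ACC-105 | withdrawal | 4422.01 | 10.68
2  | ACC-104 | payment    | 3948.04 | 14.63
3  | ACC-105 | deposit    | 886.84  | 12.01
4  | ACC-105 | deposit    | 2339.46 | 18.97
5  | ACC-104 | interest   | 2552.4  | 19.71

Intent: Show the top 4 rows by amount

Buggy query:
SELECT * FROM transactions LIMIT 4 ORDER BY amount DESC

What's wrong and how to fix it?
Bug: LIMIT must come after ORDER BY

Fix: Sort with ORDER BY, then apply LIMIT

Corrected query:
SELECT * FROM transactions ORDER BY amount DESC LIMIT 4

Result:
id | account | kind       | amount  | fee  
---+---------+------------+---------+------
1  | ACC-105 | withdrawal | 4422.01 | 10.68
2  | ACC-104 | payment    | 3948.04 | 14.63
5  | ACC-104 | interest   | 2552.4  | 19.71
4  | ACC-105 | deposit    | 2339.46 | 18.97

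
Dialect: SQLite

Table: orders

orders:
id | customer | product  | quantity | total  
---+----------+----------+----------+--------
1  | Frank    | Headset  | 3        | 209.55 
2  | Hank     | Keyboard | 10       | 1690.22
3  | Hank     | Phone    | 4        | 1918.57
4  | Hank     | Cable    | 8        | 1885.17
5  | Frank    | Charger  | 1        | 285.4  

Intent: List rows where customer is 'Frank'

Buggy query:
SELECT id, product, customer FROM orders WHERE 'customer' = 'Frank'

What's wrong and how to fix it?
Bug: 'customer' in single quotes is a string literal, not the column; the comparison is literal-vs-literal and never true

Fix: Remove the quotes around the column name (or use double quotes for an identifier)

Corrected query:
SELECT id, product, customer FROM orders WHERE customer = 'Frank'

Result:
id | product | customer
---+---------+---------
1  | Headset | Frank   
5  | Charger | Frank   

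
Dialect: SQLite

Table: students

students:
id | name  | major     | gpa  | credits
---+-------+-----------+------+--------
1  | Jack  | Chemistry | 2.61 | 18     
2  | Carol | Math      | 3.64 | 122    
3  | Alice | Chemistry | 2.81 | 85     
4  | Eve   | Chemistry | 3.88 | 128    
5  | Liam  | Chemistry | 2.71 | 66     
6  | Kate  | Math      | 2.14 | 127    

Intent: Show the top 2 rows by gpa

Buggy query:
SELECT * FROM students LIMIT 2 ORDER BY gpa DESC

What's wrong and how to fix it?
Bug: ORDER BY cannot follow LIMIT; LIMIT is the final clause

Fix: Sort with ORDER BY, then apply LIMIT

Corrected query:
SELECT * FROM students ORDER BY gpa DESC LIMIT 2

Result:
id | name  | major     | gpa  | credits
---+-------+-----------+------+--------
4  | Eve   | Chemistry | 3.88 | 128    
2  | Carol | Math      | 3.64 | 122    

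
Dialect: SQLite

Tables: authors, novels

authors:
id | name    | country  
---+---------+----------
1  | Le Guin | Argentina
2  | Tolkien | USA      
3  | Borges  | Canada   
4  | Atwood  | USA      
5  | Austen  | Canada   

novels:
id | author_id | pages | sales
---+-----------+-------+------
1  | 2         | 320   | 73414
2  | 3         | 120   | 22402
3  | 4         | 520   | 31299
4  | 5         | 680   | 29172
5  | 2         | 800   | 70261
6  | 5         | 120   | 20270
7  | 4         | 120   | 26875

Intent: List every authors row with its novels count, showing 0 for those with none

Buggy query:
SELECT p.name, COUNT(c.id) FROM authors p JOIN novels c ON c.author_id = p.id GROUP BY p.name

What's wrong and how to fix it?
Bug: INNER JOIN drops authors rows that have no matching novels rows

Fix: Use LEFT JOIN so parents without children still appear (COUNT(c.id) gives 0)

Corrected query:
SELECT p.name, COUNT(c.id) FROM authors p LEFT JOIN novels c ON c.author_id = p.id GROUP BY p.name

Result:
name    | COUNT(c.id)
--------+------------
Atwood  | 2          
Austen  | 2          
Borges  | 1          
Le Guin | 0          
Tolkien | 2          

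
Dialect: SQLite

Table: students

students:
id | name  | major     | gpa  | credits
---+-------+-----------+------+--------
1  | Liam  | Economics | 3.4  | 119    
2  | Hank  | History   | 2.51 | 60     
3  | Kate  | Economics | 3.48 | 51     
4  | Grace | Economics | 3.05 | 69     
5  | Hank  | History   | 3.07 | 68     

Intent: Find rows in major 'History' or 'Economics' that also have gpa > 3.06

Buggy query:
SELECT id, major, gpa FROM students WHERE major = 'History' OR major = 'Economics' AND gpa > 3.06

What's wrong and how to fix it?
Bug: Without parentheses, AND is evaluated before OR, so the gpa filter only applies to the 'Economics' branch

Fix: Add parentheses around the OR so the AND applies to both alternatives

Corrected query:
SELECT id, major, gpa FROM students WHERE (major = 'History' OR major = 'Economics') AND gpa > 3.06

Result:
id | major     | gpa 
---+-----------+-----
1  | Economics | 3.4 
3  | Economics | 3.48
5  | History   | 3.07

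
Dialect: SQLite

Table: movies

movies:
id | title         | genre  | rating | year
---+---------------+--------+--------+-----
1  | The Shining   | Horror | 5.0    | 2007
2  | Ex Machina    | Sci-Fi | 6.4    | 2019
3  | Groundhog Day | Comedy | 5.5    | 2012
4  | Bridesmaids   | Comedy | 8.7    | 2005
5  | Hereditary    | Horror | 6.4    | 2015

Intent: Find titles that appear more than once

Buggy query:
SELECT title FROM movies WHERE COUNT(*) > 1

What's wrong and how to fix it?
Bug: COUNT(*) is an aggregate and cannot be used in WHERE

Fix: Group first, then use HAVING for the count condition

Corrected query:
SELECT title FROM movies GROUP BY title HAVING COUNT(*) > 1

Result:
(no rows)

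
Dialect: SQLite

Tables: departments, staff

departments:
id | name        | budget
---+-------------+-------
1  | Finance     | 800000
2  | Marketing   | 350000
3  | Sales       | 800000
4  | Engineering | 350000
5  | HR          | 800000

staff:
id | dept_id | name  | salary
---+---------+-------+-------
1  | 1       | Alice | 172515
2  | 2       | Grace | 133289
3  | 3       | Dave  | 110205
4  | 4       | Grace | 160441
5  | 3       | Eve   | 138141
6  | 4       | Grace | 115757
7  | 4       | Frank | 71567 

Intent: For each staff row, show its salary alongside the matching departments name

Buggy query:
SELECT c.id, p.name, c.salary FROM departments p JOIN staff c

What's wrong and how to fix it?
Bug: JOIN with no ON clause produces a cartesian product; every staff row pairs with every departments row

Fix: Specify the join condition linking the foreign key to the parent id

Corrected query:
SELECT c.id, p.name, c.salary FROM departments p JOIN staff c ON c.dept_id = p.id

Result:
id | name        | salary
---+-------------+-------
1  | Finance     | 172515
2  | Marketing   | 133289
3  | Sales       | 110205
4  | Engineering | 160441
5  | Sales       | 138141
6  | Engineering | 115757
7  | Engineering | 71567 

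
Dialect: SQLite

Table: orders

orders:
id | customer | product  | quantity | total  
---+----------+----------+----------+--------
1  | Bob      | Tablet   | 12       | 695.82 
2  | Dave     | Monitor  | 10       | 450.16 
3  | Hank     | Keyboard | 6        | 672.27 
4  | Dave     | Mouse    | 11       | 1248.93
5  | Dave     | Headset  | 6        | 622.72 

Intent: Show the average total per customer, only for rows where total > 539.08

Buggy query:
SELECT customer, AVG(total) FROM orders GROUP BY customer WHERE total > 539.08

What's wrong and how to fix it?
Bug: Row-level WHERE must come before GROUP BY in the clause order

Fix: Place WHERE between FROM and GROUP BY

Corrected query:
SELECT customer, AVG(total) FROM orders WHERE total > 539.08 GROUP BY customer

Result:
customer | AVG(total)
---------+-----------
Bob      | 695.82    
Dave     | 935.825   
Hank     | 672.27    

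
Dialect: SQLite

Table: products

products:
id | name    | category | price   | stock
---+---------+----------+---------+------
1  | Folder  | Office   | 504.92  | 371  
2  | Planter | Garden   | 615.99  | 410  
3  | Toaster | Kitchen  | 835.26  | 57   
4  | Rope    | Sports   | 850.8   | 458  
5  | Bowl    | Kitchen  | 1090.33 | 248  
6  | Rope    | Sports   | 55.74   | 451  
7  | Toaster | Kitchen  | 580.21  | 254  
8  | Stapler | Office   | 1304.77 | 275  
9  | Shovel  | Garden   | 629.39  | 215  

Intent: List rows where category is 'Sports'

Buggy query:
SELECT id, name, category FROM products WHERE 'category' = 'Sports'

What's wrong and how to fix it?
Bug: Single quotes denote string literals in SQL; the column name is being compared as a constant string

Fix: Reference the column as category without single quotes

Corrected query:
SELECT id, name, category FROM products WHERE category = 'Sports'

Result:
id | name | category
---+------+---------
4  | Rope | Sports  
6  | Rope | Sports  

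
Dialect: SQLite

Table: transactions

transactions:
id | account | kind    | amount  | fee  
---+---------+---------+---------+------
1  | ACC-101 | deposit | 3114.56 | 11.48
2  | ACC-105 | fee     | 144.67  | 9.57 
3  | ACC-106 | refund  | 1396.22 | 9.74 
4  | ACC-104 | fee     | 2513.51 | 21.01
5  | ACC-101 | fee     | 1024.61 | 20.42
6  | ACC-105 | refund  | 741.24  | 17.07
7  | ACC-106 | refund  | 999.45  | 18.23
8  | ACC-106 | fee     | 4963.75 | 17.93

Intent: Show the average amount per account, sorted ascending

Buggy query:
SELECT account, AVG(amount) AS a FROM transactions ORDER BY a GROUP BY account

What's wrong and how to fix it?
Bug: ORDER BY appears before GROUP BY; SQL clause order requires GROUP BY first

Fix: Move ORDER BY to the end, after GROUP BY

Corrected query:
SELECT account, AVG(amount) AS a FROM transactions GROUP BY account ORDER BY a

Result:
account | a       
--------+---------
ACC-105 | 442.955 
ACC-101 | 2069.585
ACC-106 | 2453.14 
ACC-104 | 2513.51 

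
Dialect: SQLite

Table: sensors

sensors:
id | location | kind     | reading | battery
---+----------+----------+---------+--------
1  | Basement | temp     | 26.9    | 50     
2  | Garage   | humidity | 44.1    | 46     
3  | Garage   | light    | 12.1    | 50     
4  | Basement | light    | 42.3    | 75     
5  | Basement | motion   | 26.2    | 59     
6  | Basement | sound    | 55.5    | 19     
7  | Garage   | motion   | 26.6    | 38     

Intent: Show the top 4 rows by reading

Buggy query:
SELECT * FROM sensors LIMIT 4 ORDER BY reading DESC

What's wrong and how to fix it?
Bug: ORDER BY cannot follow LIMIT; LIMIT is the final clause

Fix: Sort with ORDER BY, then apply LIMIT

Corrected query:
SELECT * FROM sensors ORDER BY reading DESC LIMIT 4

Result:
id | location | kind     | reading | battery
---+----------+----------+---------+--------
6  | Basement | sound    | 55.5    | 19     
2  | Garage   | humidity | 44.1    | 46     
4  | Basement | light    | 42.3    | 75     
1  | Basement | temp     | 26.9    | 50     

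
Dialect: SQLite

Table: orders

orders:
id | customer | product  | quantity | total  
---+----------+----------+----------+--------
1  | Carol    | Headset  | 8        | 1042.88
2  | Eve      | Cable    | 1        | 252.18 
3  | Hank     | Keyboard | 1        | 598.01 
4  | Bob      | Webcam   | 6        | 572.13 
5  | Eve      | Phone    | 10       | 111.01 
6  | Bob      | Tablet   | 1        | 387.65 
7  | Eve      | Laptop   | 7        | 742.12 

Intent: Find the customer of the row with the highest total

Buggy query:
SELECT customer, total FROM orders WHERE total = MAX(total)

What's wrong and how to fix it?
Bug: MAX(total) is an aggregate and cannot be used directly in WHERE

Fix: Wrap MAX in a scalar subquery so WHERE compares against a single value

Corrected query:
SELECT customer, total FROM orders WHERE total = (SELECT MAX(total) FROM orders)

Result:
customer | total  
---------+--------
Carol    | 1042.88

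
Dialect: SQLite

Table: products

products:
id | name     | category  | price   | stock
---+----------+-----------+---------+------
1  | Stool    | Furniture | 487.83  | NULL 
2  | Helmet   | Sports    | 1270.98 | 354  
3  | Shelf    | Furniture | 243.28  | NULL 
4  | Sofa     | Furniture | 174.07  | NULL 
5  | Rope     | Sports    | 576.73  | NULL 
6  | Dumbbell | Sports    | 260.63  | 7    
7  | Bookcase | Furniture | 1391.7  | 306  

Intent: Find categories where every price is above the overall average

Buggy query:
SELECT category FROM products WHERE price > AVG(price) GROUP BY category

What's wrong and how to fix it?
Bug: WHERE evaluates per row before aggregation, so AVG() is unavailable

Fix: Use a subquery for AVG and a HAVING MIN(...) filter so the condition holds for every row in the group

Corrected query:
SELECT category FROM products GROUP BY category HAVING MIN(price) > (SELECT AVG(price) FROM products)

Result:
(no rows)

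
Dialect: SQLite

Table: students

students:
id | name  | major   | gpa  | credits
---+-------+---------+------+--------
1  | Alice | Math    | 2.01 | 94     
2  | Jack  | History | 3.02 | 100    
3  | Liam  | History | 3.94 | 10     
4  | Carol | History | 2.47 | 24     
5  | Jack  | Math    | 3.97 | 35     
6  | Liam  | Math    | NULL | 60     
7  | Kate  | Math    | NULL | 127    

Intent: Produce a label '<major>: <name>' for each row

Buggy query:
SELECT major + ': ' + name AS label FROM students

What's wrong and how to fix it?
Bug: '+' is numeric addition; on text columns SQLite converts them to 0 instead of concatenating

Fix: Replace + with || to concatenate text

Corrected query:
SELECT major || ': ' || name AS label FROM students

Result:
label         
--------------
Math: Alice   
History: Jack 
History: Liam 
History: Carol
Math: Jack    
Math: Liam    
Math: Kate    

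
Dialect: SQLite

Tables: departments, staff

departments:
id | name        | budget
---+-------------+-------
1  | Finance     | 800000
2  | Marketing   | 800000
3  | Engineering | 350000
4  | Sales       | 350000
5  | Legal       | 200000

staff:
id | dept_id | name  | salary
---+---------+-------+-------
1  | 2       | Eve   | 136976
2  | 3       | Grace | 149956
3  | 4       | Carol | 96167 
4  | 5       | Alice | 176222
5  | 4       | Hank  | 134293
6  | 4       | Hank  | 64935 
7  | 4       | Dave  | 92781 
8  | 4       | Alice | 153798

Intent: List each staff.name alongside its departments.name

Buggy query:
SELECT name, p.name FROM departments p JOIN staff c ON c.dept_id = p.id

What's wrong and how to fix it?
Bug: 'name' exists in both joined tables, so the database can't tell which one is meant

Fix: Prefix ambiguous columns with the table alias

Corrected query:
SELECT c.name, p.name FROM departments p JOIN staff c ON c.dept_id = p.id

Result:
name  | name       
------+------------
Eve   | Marketing  
Grace | Engineering
Carol | Sales      
Alice | Legal      
Hank  | Sales      
Hank  | Sales      
Dave  | Sales      
Alice | Sales      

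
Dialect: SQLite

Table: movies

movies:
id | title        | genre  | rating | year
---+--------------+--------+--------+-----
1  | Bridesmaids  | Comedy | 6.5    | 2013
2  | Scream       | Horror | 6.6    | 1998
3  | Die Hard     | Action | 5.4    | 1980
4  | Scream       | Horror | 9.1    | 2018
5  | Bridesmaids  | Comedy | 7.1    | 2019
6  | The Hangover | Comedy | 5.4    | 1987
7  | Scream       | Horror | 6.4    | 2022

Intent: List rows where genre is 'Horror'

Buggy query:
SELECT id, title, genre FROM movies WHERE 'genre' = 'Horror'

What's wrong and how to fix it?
Bug: 'genre' in single quotes is a string literal, not the column; the comparison is literal-vs-literal and never true

Fix: Reference the column as genre without single quotes

Corrected query:
SELECT id, title, genre FROM movies WHERE genre = 'Horror'

Result:
id | title  | genre 
---+--------+-------
2  | Scream | Horror
4  | Scream | Horror
7  | Scream | Horror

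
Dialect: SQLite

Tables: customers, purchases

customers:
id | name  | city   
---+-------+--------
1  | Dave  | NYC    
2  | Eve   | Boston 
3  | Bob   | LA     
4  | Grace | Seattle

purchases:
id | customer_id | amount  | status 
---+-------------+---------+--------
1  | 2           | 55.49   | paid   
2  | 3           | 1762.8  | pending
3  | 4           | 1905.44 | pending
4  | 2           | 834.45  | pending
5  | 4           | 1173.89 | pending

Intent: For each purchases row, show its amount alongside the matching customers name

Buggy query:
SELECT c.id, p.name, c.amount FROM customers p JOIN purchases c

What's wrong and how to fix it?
Bug: JOIN with no ON clause produces a cartesian product; every purchases row pairs with every customers row

Fix: Add ON c.customer_id = p.id to the JOIN

Corrected query:
SELECT c.id, p.name, c.amount FROM customers p JOIN purchases c ON c.customer_id = p.id

Result:
id | name  | amount 
---+-------+--------
1  | Eve   | 55.49  
2  | Bob   | 1762.8 
3  | Grace | 1905.44
4  | Eve   | 834.45 
5  | Grace | 1173.89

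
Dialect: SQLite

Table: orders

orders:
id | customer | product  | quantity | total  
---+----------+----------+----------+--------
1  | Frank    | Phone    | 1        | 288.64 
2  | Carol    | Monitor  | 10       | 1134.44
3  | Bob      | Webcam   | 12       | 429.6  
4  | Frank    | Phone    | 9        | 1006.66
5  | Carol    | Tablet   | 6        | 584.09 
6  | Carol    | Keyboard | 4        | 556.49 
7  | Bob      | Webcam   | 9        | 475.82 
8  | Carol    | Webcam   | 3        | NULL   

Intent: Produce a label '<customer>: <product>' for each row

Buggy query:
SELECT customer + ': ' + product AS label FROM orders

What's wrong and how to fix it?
Bug: SQLite uses || for string concatenation; + coerces text to numbers (yielding 0)

Fix: Replace + with || to concatenate text

Corrected query:
SELECT customer || ': ' || product AS label FROM orders

Result:
label          
---------------
Frank: Phone   
Carol: Monitor 
Bob: Webcam    
Frank: Phone   
Carol: Tablet  
Carol: Keyboard
Bob: Webcam    
Carol: Webcam  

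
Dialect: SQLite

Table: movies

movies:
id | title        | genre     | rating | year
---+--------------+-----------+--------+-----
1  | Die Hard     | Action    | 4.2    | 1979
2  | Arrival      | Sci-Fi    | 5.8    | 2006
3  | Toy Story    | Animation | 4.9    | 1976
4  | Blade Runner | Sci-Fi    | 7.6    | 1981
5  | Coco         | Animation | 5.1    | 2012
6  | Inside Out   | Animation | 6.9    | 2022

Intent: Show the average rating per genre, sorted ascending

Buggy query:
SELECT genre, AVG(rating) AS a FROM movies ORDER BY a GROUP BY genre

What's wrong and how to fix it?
Bug: ORDER BY appears before GROUP BY; SQL clause order requires GROUP BY first

Fix: Reorder: SELECT … FROM … GROUP BY … ORDER BY …

Corrected query:
SELECT genre, AVG(rating) AS a FROM movies GROUP BY genre ORDER BY a

Result:
genre     | a       
----------+---------
Action    | 4.2     
Animation | 5.633333
Sci-Fi    | 6.7     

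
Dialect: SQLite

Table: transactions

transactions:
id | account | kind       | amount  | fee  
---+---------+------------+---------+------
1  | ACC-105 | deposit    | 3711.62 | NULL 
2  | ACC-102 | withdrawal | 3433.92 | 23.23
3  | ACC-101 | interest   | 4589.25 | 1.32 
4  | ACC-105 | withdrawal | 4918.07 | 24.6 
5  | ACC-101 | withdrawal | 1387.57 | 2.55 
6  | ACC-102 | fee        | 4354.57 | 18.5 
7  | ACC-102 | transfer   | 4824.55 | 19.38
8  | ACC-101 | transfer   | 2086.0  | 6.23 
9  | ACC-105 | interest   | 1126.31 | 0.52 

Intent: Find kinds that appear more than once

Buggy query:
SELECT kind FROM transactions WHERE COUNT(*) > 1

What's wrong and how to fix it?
Bug: COUNT(*) is an aggregate and cannot be used in WHERE

Fix: GROUP BY kind, then filter groups with HAVING COUNT(*) > 1

Corrected query:
SELECT kind FROM transactions GROUP BY kind HAVING COUNT(*) > 1

Result:
kind      
----------
interest  
transfer  
withdrawal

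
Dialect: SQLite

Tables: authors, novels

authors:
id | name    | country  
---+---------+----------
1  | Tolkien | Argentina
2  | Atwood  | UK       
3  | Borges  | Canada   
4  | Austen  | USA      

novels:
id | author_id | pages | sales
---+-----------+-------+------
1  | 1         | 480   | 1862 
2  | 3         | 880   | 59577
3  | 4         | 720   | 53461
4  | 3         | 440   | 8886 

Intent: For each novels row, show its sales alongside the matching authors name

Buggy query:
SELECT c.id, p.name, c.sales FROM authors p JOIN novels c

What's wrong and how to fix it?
Bug: JOIN with no ON clause produces a cartesian product; every novels row pairs with every authors row

Fix: Add ON c.author_id = p.id to the JOIN

Corrected query:
SELECT c.id, p.name, c.sales FROM authors p JOIN novels c ON c.author_id = p.id

Result:
id | name    | sales
---+---------+------
1  | Tolkien | 1862 
2  | Borges  | 59577
3  | Austen  | 53461
4  | Borges  | 8886 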